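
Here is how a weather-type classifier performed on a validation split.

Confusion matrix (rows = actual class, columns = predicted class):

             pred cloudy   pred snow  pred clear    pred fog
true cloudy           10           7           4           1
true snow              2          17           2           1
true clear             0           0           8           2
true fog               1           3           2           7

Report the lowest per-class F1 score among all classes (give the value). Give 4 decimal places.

Per-class F1 score (2·TP/(2·TP+FP+FN)):
  cloudy: TP=10, FP=2+0+1=3, FN=7+4+1=12 → 20/35 = 0.57143
  snow: TP=17, FP=7+0+3=10, FN=2+2+1=5 → 34/49 = 0.69388
  clear: TP=8, FP=4+2+2=8, FN=0+0+2=2 → 16/26 = 0.61538
  fog: TP=7, FP=1+1+2=4, FN=1+3+2=6 → 14/24 = 0.58333
Lowest is class 'cloudy' with F1 score = 0.5714.

0.5714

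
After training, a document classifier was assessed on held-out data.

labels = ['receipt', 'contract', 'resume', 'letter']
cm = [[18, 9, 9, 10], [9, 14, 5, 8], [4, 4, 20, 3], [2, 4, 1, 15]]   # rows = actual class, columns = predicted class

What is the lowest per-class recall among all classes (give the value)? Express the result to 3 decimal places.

0.389

Per-class recall (TP/(TP+FN)):
  receipt: TP=18, FN=9+9+10=28 → 18/46 = 0.3913
  contract: TP=14, FN=9+5+8=22 → 14/36 = 0.3889
  resume: TP=20, FN=4+4+3=11 → 20/31 = 0.6452
  letter: TP=15, FN=2+4+1=7 → 15/22 = 0.6818
Lowest is class 'contract' with recall = 0.389.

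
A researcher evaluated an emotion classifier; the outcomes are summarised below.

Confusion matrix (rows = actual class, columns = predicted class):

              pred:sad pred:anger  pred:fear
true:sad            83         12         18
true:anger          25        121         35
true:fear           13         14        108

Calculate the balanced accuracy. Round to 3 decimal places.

0.734

Balanced accuracy = mean of per-class recall.
  sad: recall = 83/113 = 0.7345
  anger: recall = 121/181 = 0.6685
  fear: recall = 108/135 = 0.8000
Mean = (0.7345 + 0.6685 + 0.8000) / 3 = 0.734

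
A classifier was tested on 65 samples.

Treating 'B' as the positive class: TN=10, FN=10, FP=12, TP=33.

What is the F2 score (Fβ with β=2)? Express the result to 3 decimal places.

Fβ = (1+β²)·TP / ((1+β²)·TP + β²·FN + FP), with β²=4
= 5·33 / (5·33 + 4·10 + 12) = 0.760

0.760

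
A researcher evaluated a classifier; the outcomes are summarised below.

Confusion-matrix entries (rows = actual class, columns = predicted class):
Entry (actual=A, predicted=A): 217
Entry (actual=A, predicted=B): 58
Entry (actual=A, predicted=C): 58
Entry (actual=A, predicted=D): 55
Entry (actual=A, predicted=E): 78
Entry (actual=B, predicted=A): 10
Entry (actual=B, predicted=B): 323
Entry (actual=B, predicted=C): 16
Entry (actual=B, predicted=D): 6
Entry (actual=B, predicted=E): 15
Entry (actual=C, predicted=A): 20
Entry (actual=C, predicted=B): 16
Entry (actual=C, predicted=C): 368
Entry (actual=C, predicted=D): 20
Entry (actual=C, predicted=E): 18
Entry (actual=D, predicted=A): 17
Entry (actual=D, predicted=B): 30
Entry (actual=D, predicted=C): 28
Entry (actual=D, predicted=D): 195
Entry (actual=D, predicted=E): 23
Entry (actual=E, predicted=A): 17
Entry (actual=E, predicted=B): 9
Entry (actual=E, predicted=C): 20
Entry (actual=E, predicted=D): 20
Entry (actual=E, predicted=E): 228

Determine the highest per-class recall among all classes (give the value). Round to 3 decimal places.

Per-class recall (TP/(TP+FN)):
  A: TP=217, FN=58+58+55+78=249 → 217/466 = 0.4657
  B: TP=323, FN=10+16+6+15=47 → 323/370 = 0.8730
  C: TP=368, FN=20+16+20+18=74 → 368/442 = 0.8326
  D: TP=195, FN=17+30+28+23=98 → 195/293 = 0.6655
  E: TP=228, FN=17+9+20+20=66 → 228/294 = 0.7755
Highest is class 'B' with recall = 0.873.

0.873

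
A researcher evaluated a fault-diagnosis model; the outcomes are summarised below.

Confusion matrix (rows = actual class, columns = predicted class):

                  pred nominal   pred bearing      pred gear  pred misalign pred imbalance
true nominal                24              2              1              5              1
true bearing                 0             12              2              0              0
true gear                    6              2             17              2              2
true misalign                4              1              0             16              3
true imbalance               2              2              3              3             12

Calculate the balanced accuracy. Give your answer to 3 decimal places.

0.677

Balanced accuracy = mean of per-class recall.
  nominal: recall = 24/33 = 0.7273
  bearing: recall = 12/14 = 0.8571
  gear: recall = 17/29 = 0.5862
  misalign: recall = 16/24 = 0.6667
  imbalance: recall = 12/22 = 0.5455
Mean = (0.7273 + 0.8571 + 0.5862 + 0.6667 + 0.5455) / 5 = 0.677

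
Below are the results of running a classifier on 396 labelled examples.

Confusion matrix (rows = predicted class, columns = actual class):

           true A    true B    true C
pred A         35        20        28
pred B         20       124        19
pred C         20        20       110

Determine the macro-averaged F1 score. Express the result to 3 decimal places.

0.639

Per-class F1 score (2·TP/(2·TP+FP+FN)):
  A: TP=35, FP=20+28=48, FN=20+20=40 → 70/158 = 0.4430
  B: TP=124, FP=20+19=39, FN=20+20=40 → 248/327 = 0.7584
  C: TP=110, FP=20+20=40, FN=28+19=47 → 220/307 = 0.7166
Macro-F1 score = mean = (0.4430 + 0.7584 + 0.7166) / 3 = 0.639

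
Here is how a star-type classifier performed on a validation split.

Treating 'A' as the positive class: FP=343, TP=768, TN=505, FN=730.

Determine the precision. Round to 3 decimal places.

0.691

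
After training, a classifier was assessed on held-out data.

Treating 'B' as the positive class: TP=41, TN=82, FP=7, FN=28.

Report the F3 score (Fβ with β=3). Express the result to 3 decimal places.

Fβ = (1+β²)·TP / ((1+β²)·TP + β²·FN + FP), with β²=9
= 10·41 / (10·41 + 9·28 + 7) = 0.613

0.613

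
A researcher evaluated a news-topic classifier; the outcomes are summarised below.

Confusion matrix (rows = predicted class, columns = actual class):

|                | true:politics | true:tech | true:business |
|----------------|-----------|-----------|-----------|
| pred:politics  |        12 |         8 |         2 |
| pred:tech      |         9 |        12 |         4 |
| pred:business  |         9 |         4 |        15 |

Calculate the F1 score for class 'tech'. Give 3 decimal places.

One-vs-rest for 'tech': TP = diagonal; FP = other classes predicted 'tech'; FN = 'tech' predicted as other.
F1 score = 2·TP/(2·TP+FP+FN).
tech: TP=12, FP=9+4=13, FN=8+4=12 → 24/49 = 0.4898

0.490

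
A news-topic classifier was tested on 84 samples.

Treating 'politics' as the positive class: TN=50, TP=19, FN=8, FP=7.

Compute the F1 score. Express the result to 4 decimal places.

0.7170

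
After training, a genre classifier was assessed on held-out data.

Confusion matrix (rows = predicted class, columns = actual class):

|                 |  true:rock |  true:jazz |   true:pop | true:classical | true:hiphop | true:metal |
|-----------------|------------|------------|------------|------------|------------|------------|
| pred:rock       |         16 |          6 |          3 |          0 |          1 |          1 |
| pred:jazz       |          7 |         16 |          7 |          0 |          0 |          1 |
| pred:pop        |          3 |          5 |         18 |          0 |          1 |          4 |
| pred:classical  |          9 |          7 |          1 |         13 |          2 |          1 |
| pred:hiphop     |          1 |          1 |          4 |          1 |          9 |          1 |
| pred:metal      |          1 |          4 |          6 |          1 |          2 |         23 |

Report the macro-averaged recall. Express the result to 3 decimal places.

0.585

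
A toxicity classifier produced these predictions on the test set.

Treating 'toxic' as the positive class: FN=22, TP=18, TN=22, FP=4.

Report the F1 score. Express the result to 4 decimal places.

0.5806

Precision = TP/(TP+FP) = 18/22 = 0.8182
Recall = TP/(TP+FN) = 18/40 = 0.4500
F1 = 2·TP/(2·TP+FP+FN) = 36/62 = 0.5806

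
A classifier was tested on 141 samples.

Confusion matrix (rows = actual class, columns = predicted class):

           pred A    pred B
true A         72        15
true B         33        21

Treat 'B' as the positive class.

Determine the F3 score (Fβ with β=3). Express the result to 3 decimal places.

Fβ = (1+β²)·TP / ((1+β²)·TP + β²·FN + FP), with β²=9
= 10·21 / (10·21 + 9·33 + 15) = 0.402

0.402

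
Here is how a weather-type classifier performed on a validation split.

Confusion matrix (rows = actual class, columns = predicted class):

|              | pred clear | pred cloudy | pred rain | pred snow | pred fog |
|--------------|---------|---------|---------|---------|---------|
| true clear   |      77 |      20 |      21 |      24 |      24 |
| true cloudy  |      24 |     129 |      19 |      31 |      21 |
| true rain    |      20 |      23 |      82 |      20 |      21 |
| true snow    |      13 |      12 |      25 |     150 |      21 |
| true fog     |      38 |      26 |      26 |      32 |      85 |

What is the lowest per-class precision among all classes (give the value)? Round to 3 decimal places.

0.448

Per-class precision (TP/(TP+FP)):
  clear: TP=77, FP=24+20+13+38=95 → 77/172 = 0.4477
  cloudy: TP=129, FP=20+23+12+26=81 → 129/210 = 0.6143
  rain: TP=82, FP=21+19+25+26=91 → 82/173 = 0.4740
  snow: TP=150, FP=24+31+20+32=107 → 150/257 = 0.5837
  fog: TP=85, FP=24+21+21+21=87 → 85/172 = 0.4942
Lowest is class 'clear' with precision = 0.448.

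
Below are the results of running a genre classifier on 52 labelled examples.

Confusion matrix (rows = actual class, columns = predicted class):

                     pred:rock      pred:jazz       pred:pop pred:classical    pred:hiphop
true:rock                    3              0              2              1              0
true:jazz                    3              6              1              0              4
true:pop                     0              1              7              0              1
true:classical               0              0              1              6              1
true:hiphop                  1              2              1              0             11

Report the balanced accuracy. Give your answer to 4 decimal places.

0.6379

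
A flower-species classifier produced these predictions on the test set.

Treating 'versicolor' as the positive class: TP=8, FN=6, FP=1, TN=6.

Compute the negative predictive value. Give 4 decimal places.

NPV = TN/(TN+FN) = 6/(6+6) = 0.5000

0.5000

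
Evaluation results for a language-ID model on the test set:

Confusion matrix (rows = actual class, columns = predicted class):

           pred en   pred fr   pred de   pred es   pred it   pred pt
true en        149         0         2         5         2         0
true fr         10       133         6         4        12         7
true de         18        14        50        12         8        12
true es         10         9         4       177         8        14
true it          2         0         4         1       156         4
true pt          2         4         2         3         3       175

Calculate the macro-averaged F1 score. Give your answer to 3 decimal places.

Per-class F1 score (2·TP/(2·TP+FP+FN)):
  en: TP=149, FP=10+18+10+2+2=42, FN=0+2+5+2+0=9 → 298/349 = 0.8539
  fr: TP=133, FP=0+14+9+0+4=27, FN=10+6+4+12+7=39 → 266/332 = 0.8012
  de: TP=50, FP=2+6+4+4+2=18, FN=18+14+12+8+12=64 → 100/182 = 0.5495
  es: TP=177, FP=5+4+12+1+3=25, FN=10+9+4+8+14=45 → 354/424 = 0.8349
  it: TP=156, FP=2+12+8+8+3=33, FN=2+0+4+1+4=11 → 312/356 = 0.8764
  pt: TP=175, FP=0+7+12+14+4=37, FN=2+4+2+3+3=14 → 350/401 = 0.8728
Macro-F1 score = mean = (0.8539 + 0.8012 + 0.5495 + 0.8349 + 0.8764 + 0.8728) / 6 = 0.798

0.798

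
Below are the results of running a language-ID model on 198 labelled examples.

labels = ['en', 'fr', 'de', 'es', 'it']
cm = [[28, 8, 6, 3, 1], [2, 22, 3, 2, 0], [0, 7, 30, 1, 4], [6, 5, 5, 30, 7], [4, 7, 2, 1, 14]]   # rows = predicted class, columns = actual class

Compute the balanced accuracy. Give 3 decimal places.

0.630

Balanced accuracy = mean of per-class recall.
  en: recall = 28/40 = 0.7000
  fr: recall = 22/49 = 0.4490
  de: recall = 30/46 = 0.6522
  es: recall = 30/37 = 0.8108
  it: recall = 14/26 = 0.5385
Mean = (0.7000 + 0.4490 + 0.6522 + 0.8108 + 0.5385) / 5 = 0.630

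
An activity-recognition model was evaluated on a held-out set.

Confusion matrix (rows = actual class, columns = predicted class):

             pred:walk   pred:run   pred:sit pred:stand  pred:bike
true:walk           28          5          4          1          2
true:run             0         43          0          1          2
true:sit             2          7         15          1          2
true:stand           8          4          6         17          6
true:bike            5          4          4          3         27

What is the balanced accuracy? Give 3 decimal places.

0.647

Balanced accuracy = mean of per-class recall.
  walk: recall = 28/40 = 0.7000
  run: recall = 43/46 = 0.9348
  sit: recall = 15/27 = 0.5556
  stand: recall = 17/41 = 0.4146
  bike: recall = 27/43 = 0.6279
Mean = (0.7000 + 0.9348 + 0.5556 + 0.4146 + 0.6279) / 5 = 0.647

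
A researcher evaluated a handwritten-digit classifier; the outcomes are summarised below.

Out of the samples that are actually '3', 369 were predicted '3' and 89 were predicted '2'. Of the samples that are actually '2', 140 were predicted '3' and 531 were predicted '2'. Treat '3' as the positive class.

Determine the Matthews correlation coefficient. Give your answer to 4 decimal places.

0.5892

MCC = (TP·TN − FP·FN) / √((TP+FP)(TP+FN)(TN+FP)(TN+FN))
Numerator = 369·531 − 140·89 = 183479
Denominator = √(509·458·671·620) = √96983414440 = 311421.6024
MCC = 183479 / 311421.6024 = 0.5892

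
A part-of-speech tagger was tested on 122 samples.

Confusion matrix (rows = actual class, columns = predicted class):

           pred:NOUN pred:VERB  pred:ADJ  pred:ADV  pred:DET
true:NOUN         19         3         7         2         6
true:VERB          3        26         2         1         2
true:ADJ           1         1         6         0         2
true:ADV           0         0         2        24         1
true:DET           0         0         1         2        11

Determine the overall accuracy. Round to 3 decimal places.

Accuracy = trace / total = (19+26+6+24+11=86) / 122 = 86/122 = 0.705

0.705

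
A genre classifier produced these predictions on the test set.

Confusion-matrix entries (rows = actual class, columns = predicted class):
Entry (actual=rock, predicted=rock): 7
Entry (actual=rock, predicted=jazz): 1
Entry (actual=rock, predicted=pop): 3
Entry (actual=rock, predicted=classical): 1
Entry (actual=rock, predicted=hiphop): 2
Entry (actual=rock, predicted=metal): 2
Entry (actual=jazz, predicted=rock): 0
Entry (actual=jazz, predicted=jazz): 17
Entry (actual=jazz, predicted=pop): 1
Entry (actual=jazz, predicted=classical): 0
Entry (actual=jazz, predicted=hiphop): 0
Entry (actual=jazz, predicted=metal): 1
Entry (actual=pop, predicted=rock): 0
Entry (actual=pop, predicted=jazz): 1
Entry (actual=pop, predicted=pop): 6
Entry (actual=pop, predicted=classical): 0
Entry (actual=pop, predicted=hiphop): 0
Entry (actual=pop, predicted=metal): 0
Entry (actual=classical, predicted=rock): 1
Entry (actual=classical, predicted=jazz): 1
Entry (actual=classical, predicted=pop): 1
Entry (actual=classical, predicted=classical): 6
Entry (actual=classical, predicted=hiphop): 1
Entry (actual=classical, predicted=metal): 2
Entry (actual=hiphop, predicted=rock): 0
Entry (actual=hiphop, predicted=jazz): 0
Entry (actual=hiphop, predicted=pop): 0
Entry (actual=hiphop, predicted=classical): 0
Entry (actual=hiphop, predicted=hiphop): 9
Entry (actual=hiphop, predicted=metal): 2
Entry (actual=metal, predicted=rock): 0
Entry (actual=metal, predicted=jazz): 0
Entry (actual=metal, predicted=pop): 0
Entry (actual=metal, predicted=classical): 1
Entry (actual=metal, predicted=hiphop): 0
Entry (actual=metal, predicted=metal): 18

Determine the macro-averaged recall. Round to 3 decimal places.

0.742

Per-class recall (TP/(TP+FN)):
  rock: TP=7, FN=1+3+1+2+2=9 → 7/16 = 0.4375
  jazz: TP=17, FN=0+1+0+0+1=2 → 17/19 = 0.8947
  pop: TP=6, FN=0+1+0+0+0=1 → 6/7 = 0.8571
  classical: TP=6, FN=1+1+1+1+2=6 → 6/12 = 0.5000
  hiphop: TP=9, FN=0+0+0+0+2=2 → 9/11 = 0.8182
  metal: TP=18, FN=0+0+0+1+0=1 → 18/19 = 0.9474
Macro-recall = mean = (0.4375 + 0.8947 + 0.8571 + 0.5000 + 0.8182 + 0.9474) / 6 = 0.742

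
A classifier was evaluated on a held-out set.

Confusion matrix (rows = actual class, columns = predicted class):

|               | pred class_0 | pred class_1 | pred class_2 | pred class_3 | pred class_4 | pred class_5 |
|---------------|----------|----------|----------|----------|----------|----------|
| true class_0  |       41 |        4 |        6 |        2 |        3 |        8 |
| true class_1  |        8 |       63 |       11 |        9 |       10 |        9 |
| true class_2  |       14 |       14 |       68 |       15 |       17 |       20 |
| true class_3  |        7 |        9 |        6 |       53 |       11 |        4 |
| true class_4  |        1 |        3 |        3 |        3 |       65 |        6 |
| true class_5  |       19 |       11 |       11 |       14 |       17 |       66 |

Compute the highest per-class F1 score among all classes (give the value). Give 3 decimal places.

Per-class F1 score (2·TP/(2·TP+FP+FN)):
  class_0: TP=41, FP=8+14+7+1+19=49, FN=4+6+2+3+8=23 → 82/154 = 0.5325
  class_1: TP=63, FP=4+14+9+3+11=41, FN=8+11+9+10+9=47 → 126/214 = 0.5888
  class_2: TP=68, FP=6+11+6+3+11=37, FN=14+14+15+17+20=80 → 136/253 = 0.5375
  class_3: TP=53, FP=2+9+15+3+14=43, FN=7+9+6+11+4=37 → 106/186 = 0.5699
  class_4: TP=65, FP=3+10+17+11+17=58, FN=1+3+3+3+6=16 → 130/204 = 0.6373
  class_5: TP=66, FP=8+9+20+4+6=47, FN=19+11+11+14+17=72 → 132/251 = 0.5259
Highest is class 'class_4' with F1 score = 0.637.

0.637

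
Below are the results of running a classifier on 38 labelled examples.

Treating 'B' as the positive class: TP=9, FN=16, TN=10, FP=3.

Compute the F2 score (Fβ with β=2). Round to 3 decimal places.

Fβ = (1+β²)·TP / ((1+β²)·TP + β²·FN + FP), with β²=4
= 5·9 / (5·9 + 4·16 + 3) = 0.402

0.402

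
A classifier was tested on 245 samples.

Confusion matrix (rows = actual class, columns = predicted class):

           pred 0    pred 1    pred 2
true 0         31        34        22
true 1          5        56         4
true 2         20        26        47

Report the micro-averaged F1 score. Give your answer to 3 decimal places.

Micro-averaging pools counts across classes: ΣTP=134, ΣFP=111, ΣFN=111.
Micro-F1 score = 2·TP/(2·TP+FP+FN) on pooled counts = 0.547 (equals overall accuracy in single-label multiclass).

0.547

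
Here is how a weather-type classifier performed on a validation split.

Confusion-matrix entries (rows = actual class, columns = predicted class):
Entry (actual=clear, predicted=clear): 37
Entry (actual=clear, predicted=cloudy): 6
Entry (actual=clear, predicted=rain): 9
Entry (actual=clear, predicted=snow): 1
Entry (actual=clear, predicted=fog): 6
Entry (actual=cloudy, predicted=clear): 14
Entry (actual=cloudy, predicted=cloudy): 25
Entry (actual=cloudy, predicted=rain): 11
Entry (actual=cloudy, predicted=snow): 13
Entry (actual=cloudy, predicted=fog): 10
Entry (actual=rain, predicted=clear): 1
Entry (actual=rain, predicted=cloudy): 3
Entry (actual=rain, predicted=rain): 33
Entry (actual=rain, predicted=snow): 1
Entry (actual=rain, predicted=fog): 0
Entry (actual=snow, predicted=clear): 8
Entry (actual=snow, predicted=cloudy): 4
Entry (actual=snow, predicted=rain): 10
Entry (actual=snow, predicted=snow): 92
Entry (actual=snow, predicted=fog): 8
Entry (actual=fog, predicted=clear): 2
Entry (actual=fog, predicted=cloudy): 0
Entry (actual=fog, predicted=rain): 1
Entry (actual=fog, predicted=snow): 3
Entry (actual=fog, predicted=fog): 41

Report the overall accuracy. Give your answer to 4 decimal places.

Accuracy = trace / total = (37+25+33+92+41=228) / 339 = 228/339 = 0.6726

0.6726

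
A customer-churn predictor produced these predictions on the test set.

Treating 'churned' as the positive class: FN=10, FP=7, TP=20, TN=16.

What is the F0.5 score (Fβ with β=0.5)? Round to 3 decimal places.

0.725

Fβ = (1+β²)·TP / ((1+β²)·TP + β²·FN + FP), with β²=1/4
= 1.25·20 / (1.25·20 + 0.25·10 + 7) = 0.725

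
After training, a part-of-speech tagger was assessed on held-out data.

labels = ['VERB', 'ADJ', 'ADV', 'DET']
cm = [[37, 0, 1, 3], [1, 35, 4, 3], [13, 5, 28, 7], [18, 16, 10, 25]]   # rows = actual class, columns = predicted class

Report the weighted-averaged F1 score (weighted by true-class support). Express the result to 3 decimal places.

0.588

Per-class F1 score (2·TP/(2·TP+FP+FN)):
  VERB: TP=37, FP=1+13+18=32, FN=0+1+3=4 → 74/110 = 0.6727
  ADJ: TP=35, FP=0+5+16=21, FN=1+4+3=8 → 70/99 = 0.7071
  ADV: TP=28, FP=1+4+10=15, FN=13+5+7=25 → 56/96 = 0.5833
  DET: TP=25, FP=3+3+7=13, FN=18+16+10=44 → 50/107 = 0.4673
Weighted-F1 score = Σ (supportᵢ/N)·F1 scoreᵢ with N=206: (41/206)·0.6727 + (43/206)·0.7071 + (53/206)·0.5833 + (69/206)·0.4673 = 0.588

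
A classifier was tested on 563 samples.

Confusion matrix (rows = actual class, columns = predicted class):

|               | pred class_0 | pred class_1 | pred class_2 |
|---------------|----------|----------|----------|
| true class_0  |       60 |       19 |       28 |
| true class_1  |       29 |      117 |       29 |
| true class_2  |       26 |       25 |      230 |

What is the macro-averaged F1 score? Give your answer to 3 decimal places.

0.682

Per-class F1 score (2·TP/(2·TP+FP+FN)):
  class_0: TP=60, FP=29+26=55, FN=19+28=47 → 120/222 = 0.5405
  class_1: TP=117, FP=19+25=44, FN=29+29=58 → 234/336 = 0.6964
  class_2: TP=230, FP=28+29=57, FN=26+25=51 → 460/568 = 0.8099
Macro-F1 score = mean = (0.5405 + 0.6964 + 0.8099) / 3 = 0.682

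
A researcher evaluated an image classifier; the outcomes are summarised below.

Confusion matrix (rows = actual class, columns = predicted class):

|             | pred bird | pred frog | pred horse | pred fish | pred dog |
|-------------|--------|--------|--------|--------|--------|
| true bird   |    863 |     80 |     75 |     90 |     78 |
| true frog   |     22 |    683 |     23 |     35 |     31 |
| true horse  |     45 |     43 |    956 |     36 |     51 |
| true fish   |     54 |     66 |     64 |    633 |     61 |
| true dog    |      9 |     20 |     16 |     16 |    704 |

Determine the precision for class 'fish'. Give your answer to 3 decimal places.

One-vs-rest for 'fish': TP = diagonal; FP = other classes predicted 'fish'; FN = 'fish' predicted as other.
precision = TP/(TP+FP).
fish: TP=633, FP=90+35+36+16=177 → 633/810 = 0.7815

0.781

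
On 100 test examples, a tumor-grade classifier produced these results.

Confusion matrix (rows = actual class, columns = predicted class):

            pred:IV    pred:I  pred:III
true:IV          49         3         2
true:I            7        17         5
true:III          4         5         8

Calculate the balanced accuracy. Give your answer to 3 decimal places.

0.655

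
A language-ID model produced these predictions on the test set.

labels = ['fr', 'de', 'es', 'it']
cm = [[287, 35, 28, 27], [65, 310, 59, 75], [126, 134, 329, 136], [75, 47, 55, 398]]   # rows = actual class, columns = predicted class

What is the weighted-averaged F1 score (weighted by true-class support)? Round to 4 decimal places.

0.6013

Per-class F1 score (2·TP/(2·TP+FP+FN)):
  fr: TP=287, FP=65+126+75=266, FN=35+28+27=90 → 574/930 = 0.61720
  de: TP=310, FP=35+134+47=216, FN=65+59+75=199 → 620/1035 = 0.59903
  es: TP=329, FP=28+59+55=142, FN=126+134+136=396 → 658/1196 = 0.55017
  it: TP=398, FP=27+75+136=238, FN=75+47+55=177 → 796/1211 = 0.65731
Weighted-F1 score = Σ (supportᵢ/N)·F1 scoreᵢ with N=2186: (377/2186)·0.61720 + (509/2186)·0.59903 + (725/2186)·0.55017 + (575/2186)·0.65731 = 0.6013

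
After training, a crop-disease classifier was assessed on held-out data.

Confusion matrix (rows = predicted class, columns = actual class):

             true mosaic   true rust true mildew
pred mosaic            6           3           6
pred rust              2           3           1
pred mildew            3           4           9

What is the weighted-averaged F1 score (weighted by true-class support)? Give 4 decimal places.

0.4818

Per-class F1 score (2·TP/(2·TP+FP+FN)):
  mosaic: TP=6, FP=3+6=9, FN=2+3=5 → 12/26 = 0.46154
  rust: TP=3, FP=2+1=3, FN=3+4=7 → 6/16 = 0.37500
  mildew: TP=9, FP=3+4=7, FN=6+1=7 → 18/32 = 0.56250
Weighted-F1 score = Σ (supportᵢ/N)·F1 scoreᵢ with N=37: (11/37)·0.46154 + (10/37)·0.37500 + (16/37)·0.56250 = 0.4818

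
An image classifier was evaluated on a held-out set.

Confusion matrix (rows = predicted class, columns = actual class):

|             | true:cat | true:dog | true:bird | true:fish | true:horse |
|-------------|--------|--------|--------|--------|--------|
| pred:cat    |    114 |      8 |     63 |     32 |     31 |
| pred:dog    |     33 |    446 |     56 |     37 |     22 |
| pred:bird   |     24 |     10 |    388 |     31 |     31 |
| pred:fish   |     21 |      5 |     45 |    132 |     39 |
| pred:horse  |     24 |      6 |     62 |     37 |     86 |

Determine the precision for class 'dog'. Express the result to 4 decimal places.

0.7508

Treat 'dog' as positive and all other classes as negative.
precision = TP/(TP+FP).
dog: TP=446, FP=33+56+37+22=148 → 446/594 = 0.75084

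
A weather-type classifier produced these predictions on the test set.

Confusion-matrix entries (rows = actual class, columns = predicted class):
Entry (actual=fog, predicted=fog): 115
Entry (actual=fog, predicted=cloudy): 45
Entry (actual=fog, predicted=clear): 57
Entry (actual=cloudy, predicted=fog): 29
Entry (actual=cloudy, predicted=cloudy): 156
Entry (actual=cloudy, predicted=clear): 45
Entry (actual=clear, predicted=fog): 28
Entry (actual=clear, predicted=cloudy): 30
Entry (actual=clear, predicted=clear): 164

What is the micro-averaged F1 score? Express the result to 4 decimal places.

Micro-averaging pools counts across classes: ΣTP=435, ΣFP=234, ΣFN=234.
Micro-F1 score = 2·TP/(2·TP+FP+FN) on pooled counts = 0.6502 (equals overall accuracy in single-label multiclass).

0.6502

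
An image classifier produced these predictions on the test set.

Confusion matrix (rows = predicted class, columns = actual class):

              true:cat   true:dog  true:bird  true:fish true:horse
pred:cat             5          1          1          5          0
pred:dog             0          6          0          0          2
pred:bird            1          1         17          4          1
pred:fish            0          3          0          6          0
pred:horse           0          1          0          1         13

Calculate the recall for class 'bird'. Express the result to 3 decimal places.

Take TP from the diagonal, FP from the rest of the 'bird' prediction marginal, FN from the rest of the 'bird' actual marginal.
recall = TP/(TP+FN).
bird: TP=17, FN=1+0+0+0=1 → 17/18 = 0.9444

0.944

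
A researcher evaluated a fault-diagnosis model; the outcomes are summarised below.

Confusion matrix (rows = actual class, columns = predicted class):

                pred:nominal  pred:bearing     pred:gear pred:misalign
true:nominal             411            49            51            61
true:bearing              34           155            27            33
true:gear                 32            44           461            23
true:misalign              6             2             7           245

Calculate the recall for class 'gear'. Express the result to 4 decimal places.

0.8232

One-vs-rest for 'gear': TP = diagonal; FP = other classes predicted 'gear'; FN = 'gear' predicted as other.
recall = TP/(TP+FN).
gear: TP=461, FN=32+44+23=99 → 461/560 = 0.82321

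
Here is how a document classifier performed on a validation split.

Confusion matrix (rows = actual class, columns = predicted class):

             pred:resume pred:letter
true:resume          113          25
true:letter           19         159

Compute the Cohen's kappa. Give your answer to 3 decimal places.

0.716

Observed agreement pₒ = trace/N = 272/316 = 0.8608
Expected agreement pₑ = Σ (rowᵢ·colᵢ)/N² = (138·132 + 178·184)/316² = 0.5104
κ = (pₒ − pₑ)/(1 − pₑ) = (0.8608 − 0.5104)/(1 − 0.5104) = 0.716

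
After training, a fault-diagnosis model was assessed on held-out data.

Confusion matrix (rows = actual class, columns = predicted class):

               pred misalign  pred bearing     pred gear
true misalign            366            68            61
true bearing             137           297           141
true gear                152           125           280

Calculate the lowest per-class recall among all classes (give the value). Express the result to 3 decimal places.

0.503

Per-class recall (TP/(TP+FN)):
  misalign: TP=366, FN=68+61=129 → 366/495 = 0.7394
  bearing: TP=297, FN=137+141=278 → 297/575 = 0.5165
  gear: TP=280, FN=152+125=277 → 280/557 = 0.5027
Lowest is class 'gear' with recall = 0.503.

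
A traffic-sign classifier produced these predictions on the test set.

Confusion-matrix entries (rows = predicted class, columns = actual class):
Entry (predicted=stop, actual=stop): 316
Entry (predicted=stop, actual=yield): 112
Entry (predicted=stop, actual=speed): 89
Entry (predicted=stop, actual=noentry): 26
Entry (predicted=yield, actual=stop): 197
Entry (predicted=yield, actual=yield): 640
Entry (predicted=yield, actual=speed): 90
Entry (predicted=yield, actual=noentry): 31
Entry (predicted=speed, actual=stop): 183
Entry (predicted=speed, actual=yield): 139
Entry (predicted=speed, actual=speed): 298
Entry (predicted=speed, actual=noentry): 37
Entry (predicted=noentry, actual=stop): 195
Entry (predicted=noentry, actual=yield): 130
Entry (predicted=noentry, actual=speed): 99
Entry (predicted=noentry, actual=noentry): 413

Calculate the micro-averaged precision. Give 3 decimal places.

0.557

Micro-averaging pools counts across classes: ΣTP=1667, ΣFP=1328, ΣFN=1328.
Micro-precision = TP/(TP+FP) on pooled counts = 0.557 (equals overall accuracy in single-label multiclass).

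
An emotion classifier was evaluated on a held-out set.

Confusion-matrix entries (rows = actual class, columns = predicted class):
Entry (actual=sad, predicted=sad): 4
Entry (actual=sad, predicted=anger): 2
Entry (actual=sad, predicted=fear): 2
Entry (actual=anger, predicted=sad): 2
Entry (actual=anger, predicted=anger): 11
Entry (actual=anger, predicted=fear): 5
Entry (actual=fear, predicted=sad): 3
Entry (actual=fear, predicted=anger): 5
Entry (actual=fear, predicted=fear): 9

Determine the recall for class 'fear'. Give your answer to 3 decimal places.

0.529

recall = TP/(TP+FN).
fear: TP=9, FN=3+5=8 → 9/17 = 0.5294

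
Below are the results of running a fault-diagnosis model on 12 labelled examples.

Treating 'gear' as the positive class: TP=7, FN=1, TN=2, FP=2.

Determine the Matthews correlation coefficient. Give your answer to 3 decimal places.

0.408

MCC = (TP·TN − FP·FN) / √((TP+FP)(TP+FN)(TN+FP)(TN+FN))
Numerator = 7·2 − 2·1 = 12
Denominator = √(9·8·4·3) = √864 = 29.3939
MCC = 12 / 29.3939 = 0.408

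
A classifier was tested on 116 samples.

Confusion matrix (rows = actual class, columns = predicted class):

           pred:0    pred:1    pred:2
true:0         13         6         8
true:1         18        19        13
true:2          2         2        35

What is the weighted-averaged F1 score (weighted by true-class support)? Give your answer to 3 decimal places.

0.561

Per-class F1 score (2·TP/(2·TP+FP+FN)):
  0: TP=13, FP=18+2=20, FN=6+8=14 → 26/60 = 0.4333
  1: TP=19, FP=6+2=8, FN=18+13=31 → 38/77 = 0.4935
  2: TP=35, FP=8+13=21, FN=2+2=4 → 70/95 = 0.7368
Weighted-F1 score = Σ (supportᵢ/N)·F1 scoreᵢ with N=116: (27/116)·0.4333 + (50/116)·0.4935 + (39/116)·0.7368 = 0.561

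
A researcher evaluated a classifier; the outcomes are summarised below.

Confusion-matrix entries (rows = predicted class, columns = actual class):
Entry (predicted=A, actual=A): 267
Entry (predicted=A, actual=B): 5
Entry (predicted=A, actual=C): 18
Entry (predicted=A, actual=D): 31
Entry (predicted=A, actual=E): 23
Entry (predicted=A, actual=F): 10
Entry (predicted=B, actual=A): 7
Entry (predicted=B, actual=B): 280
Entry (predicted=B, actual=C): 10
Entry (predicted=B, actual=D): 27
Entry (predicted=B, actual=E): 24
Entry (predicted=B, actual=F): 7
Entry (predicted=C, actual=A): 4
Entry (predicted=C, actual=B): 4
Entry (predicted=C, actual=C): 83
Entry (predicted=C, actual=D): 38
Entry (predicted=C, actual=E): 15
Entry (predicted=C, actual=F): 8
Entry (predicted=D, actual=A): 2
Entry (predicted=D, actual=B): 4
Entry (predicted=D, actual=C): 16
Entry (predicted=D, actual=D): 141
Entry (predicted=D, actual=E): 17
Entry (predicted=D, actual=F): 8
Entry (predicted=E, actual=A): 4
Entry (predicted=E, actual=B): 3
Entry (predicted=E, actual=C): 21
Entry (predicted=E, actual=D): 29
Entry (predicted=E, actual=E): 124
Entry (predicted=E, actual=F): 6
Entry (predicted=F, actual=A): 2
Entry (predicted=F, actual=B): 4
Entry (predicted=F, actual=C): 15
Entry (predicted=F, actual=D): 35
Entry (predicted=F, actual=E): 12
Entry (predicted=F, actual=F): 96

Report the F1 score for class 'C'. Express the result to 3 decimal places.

F1 score = 2·TP/(2·TP+FP+FN).
C: TP=83, FP=4+4+38+15+8=69, FN=18+10+16+21+15=80 → 166/315 = 0.5270

0.527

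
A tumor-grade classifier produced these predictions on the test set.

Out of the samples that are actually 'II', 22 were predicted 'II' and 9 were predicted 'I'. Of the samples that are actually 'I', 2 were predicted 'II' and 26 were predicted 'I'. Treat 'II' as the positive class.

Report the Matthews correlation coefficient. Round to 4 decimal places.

0.6488

MCC = (TP·TN − FP·FN) / √((TP+FP)(TP+FN)(TN+FP)(TN+FN))
Numerator = 22·26 − 2·9 = 554
Denominator = √(24·31·28·35) = √729120 = 853.8852
MCC = 554 / 853.8852 = 0.6488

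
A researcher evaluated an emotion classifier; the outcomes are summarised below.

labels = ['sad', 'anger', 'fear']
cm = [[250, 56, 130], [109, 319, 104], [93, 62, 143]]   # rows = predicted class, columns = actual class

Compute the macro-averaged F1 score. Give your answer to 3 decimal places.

Per-class F1 score (2·TP/(2·TP+FP+FN)):
  sad: TP=250, FP=56+130=186, FN=109+93=202 → 500/888 = 0.5631
  anger: TP=319, FP=109+104=213, FN=56+62=118 → 638/969 = 0.6584
  fear: TP=143, FP=93+62=155, FN=130+104=234 → 286/675 = 0.4237
Macro-F1 score = mean = (0.5631 + 0.6584 + 0.4237) / 3 = 0.548

0.548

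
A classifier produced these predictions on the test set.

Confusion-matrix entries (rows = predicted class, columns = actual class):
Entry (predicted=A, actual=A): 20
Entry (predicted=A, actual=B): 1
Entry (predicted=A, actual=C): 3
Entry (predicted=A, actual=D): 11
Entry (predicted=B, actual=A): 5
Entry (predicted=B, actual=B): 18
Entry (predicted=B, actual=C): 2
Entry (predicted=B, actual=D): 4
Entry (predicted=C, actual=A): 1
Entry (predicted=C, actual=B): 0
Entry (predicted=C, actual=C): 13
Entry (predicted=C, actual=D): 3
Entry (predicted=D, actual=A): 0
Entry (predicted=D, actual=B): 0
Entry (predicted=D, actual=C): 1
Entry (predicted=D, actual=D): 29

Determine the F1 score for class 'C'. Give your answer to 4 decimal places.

0.7222

Take TP from the diagonal, FP from the rest of the 'C' prediction marginal, FN from the rest of the 'C' actual marginal.
F1 score = 2·TP/(2·TP+FP+FN).
C: TP=13, FP=1+0+3=4, FN=3+2+1=6 → 26/36 = 0.72222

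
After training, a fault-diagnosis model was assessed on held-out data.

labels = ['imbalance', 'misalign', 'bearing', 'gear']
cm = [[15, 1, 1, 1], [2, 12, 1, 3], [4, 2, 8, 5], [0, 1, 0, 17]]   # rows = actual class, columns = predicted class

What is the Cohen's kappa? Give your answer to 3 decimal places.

0.617

Observed agreement pₒ = trace/N = 52/73 = 0.7123
Expected agreement pₑ = Σ (rowᵢ·colᵢ)/N² = (18·21 + 18·16 + 19·10 + 18·26)/73² = 0.2485
κ = (pₒ − pₑ)/(1 − pₑ) = (0.7123 − 0.2485)/(1 − 0.2485) = 0.617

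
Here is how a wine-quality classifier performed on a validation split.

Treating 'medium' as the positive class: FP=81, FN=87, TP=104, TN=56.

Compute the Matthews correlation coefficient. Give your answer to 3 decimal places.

-0.046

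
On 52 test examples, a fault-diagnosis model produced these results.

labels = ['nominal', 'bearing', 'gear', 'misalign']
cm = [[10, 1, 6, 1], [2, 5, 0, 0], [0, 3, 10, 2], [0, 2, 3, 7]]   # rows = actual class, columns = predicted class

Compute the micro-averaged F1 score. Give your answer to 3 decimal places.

0.615

Micro-averaging pools counts across classes: ΣTP=32, ΣFP=20, ΣFN=20.
Micro-F1 score = 2·TP/(2·TP+FP+FN) on pooled counts = 0.615 (equals overall accuracy in single-label multiclass).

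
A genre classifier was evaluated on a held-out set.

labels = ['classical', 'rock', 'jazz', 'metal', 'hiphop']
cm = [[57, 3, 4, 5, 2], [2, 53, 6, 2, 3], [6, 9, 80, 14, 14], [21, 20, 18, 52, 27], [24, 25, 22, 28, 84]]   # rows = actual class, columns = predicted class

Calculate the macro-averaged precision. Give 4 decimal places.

0.5553

Per-class precision (TP/(TP+FP)):
  classical: TP=57, FP=2+6+21+24=53 → 57/110 = 0.51818
  rock: TP=53, FP=3+9+20+25=57 → 53/110 = 0.48182
  jazz: TP=80, FP=4+6+18+22=50 → 80/130 = 0.61538
  metal: TP=52, FP=5+2+14+28=49 → 52/101 = 0.51485
  hiphop: TP=84, FP=2+3+14+27=46 → 84/130 = 0.64615
Macro-precision = mean = (0.51818 + 0.48182 + 0.61538 + 0.51485 + 0.64615) / 5 = 0.5553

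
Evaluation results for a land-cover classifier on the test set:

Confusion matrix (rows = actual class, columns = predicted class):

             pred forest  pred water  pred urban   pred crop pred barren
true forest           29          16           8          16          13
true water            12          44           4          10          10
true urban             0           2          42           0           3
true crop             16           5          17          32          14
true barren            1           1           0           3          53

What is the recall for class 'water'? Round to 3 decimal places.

recall = TP/(TP+FN).
water: TP=44, FN=12+4+10+10=36 → 44/80 = 0.5500

0.550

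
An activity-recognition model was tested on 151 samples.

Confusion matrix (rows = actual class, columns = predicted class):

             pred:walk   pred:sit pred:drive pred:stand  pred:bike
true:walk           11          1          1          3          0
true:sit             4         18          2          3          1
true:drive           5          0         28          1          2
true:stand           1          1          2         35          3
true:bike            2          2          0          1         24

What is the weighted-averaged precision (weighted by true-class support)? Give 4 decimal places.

Per-class precision (TP/(TP+FP)):
  walk: TP=11, FP=4+5+1+2=12 → 11/23 = 0.47826
  sit: TP=18, FP=1+0+1+2=4 → 18/22 = 0.81818
  drive: TP=28, FP=1+2+2+0=5 → 28/33 = 0.84848
  stand: TP=35, FP=3+3+1+1=8 → 35/43 = 0.81395
  bike: TP=24, FP=0+1+2+3=6 → 24/30 = 0.80000
Weighted-precision = Σ (supportᵢ/N)·precisionᵢ with N=151: (16/151)·0.47826 + (28/151)·0.81818 + (36/151)·0.84848 + (42/151)·0.81395 + (29/151)·0.80000 = 0.7847

0.7847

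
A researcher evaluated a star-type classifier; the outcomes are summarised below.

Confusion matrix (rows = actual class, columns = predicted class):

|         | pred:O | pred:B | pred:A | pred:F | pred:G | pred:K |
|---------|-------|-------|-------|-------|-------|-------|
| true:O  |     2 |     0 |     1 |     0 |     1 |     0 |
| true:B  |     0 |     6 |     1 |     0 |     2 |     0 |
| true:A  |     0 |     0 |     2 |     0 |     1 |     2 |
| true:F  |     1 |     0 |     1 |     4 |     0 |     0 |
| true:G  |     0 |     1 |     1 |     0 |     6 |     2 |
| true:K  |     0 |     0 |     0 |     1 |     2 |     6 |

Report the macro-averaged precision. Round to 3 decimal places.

Per-class precision (TP/(TP+FP)):
  O: TP=2, FP=0+0+1+0+0=1 → 2/3 = 0.6667
  B: TP=6, FP=0+0+0+1+0=1 → 6/7 = 0.8571
  A: TP=2, FP=1+1+1+1+0=4 → 2/6 = 0.3333
  F: TP=4, FP=0+0+0+0+1=1 → 4/5 = 0.8000
  G: TP=6, FP=1+2+1+0+2=6 → 6/12 = 0.5000
  K: TP=6, FP=0+0+2+0+2=4 → 6/10 = 0.6000
Macro-precision = mean = (0.6667 + 0.8571 + 0.3333 + 0.8000 + 0.5000 + 0.6000) / 6 = 0.626

0.626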